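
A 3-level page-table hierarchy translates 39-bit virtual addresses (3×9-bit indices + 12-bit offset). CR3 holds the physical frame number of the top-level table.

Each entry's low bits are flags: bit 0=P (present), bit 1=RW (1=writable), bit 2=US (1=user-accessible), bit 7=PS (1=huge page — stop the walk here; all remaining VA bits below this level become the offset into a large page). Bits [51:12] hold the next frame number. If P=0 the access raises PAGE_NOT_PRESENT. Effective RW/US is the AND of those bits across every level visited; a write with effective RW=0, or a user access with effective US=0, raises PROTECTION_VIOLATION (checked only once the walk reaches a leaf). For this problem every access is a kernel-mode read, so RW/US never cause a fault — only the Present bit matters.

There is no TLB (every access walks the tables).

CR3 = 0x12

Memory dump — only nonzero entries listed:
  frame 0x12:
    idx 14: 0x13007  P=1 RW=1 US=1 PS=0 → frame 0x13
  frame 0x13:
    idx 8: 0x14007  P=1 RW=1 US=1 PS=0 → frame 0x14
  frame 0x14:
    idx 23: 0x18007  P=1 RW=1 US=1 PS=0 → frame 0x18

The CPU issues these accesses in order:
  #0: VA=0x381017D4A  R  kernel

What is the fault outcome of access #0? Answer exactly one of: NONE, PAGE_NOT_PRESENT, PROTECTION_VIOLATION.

Trace:
#0 VA=0x381017D4A (r,kernel):
  L0 @0x12[14] → 0x13007  P=1,RW=1,US=1,PS=0
  L1 @0x13[8] → 0x14007  P=1,RW=1,US=1,PS=0
  L2 @0x14[23] → 0x18007  P=1,RW=1,US=1,PS=0
  ⇒ phys 0x18D4A  [3 reads]

Access #0 fault: NONE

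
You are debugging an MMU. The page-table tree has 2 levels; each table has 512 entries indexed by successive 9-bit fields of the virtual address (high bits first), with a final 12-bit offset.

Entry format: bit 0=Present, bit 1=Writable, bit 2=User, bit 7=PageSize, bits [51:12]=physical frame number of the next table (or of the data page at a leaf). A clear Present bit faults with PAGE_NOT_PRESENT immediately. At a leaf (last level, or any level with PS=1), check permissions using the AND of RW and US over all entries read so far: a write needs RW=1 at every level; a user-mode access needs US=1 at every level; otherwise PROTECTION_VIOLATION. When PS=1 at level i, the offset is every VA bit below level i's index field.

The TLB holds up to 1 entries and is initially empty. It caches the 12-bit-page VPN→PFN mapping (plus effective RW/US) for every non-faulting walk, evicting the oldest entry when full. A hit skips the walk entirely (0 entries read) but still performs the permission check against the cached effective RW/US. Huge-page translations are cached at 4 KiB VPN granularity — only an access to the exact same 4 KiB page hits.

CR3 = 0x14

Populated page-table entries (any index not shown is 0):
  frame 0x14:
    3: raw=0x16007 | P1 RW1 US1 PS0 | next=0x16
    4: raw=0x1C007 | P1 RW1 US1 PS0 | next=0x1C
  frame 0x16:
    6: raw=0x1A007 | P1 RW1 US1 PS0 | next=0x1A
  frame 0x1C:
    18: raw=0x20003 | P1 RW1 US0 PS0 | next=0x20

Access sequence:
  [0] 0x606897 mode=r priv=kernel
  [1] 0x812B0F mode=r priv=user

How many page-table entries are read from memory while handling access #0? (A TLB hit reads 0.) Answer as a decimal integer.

Walk each access:
#0 VA=0x606897 (r,kernel):
  lvl0: tbl 0x14, slot 3 ⇒ 0x16007 (P1/RW1/US1/PS0)
  lvl1: tbl 0x16, slot 6 ⇒ 0x1A007 (P1/RW1/US1/PS0)
  → PA=0x1A897  (2 entries read)
#1 VA=0x812B0F (r,user):
  lvl0: tbl 0x14, slot 4 ⇒ 0x1C007 (P1/RW1/US1/PS0)
  lvl1: tbl 0x1C, slot 18 ⇒ 0x20003 (P1/RW1/US0/PS0)
  ✗ PROTECTION_VIOLATION  [2 reads]

Entries read for #0: 2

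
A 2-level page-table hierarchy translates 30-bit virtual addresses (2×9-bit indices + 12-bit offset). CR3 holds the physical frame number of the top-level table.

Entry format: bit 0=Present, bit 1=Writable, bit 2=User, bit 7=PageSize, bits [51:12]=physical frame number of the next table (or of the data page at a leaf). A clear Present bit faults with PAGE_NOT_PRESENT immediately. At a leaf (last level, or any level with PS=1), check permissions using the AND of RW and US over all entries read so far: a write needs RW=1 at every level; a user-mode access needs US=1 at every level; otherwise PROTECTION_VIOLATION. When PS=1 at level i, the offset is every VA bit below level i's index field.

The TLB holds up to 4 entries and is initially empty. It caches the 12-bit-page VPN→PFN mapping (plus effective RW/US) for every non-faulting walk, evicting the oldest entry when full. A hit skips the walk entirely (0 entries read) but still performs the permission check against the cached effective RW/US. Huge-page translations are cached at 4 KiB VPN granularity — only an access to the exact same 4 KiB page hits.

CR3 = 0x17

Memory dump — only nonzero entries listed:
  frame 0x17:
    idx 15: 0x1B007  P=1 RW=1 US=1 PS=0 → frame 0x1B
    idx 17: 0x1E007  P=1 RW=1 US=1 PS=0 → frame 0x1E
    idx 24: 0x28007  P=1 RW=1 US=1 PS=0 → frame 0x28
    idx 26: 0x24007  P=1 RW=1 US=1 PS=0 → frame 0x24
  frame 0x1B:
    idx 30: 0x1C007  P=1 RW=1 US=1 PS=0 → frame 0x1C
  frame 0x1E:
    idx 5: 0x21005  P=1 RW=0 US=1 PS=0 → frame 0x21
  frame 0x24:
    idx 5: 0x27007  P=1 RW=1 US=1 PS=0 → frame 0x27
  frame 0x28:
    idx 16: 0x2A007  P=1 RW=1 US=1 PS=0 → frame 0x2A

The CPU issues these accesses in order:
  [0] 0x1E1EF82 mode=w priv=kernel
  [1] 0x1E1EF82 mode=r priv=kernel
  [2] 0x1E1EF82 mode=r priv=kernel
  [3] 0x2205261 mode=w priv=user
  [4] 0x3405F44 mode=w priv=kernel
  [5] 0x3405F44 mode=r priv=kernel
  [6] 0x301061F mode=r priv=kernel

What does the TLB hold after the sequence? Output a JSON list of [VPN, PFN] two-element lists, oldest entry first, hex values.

Per-access translation:
#0 VA=0x1E1EF82 (w,kernel):
  L0: frame=0x17 idx=15 entry=0x1B007 [P=1 RW=1 US=1 PS=0]
  L1: frame=0x1B idx=30 entry=0x1C007 [P=1 RW=1 US=1 PS=0]
  → PA=0x1CF82  (2 entries read)
#1 VA=0x1E1EF82 (r,kernel):
  TLB hit vpn=0x1E1E → PA=0x1CF82
#2 VA=0x1E1EF82 (r,kernel):
  TLB hit vpn=0x1E1E → PA=0x1CF82
#3 VA=0x2205261 (w,user):
  L0: frame=0x17 idx=17 entry=0x1E007 [P=1 RW=1 US=1 PS=0]
  L1: frame=0x1E idx=5 entry=0x21005 [P=1 RW=0 US=1 PS=0]
  → PROTECTION_VIOLATION  (2 entries read)
#4 VA=0x3405F44 (w,kernel):
  L0: frame=0x17 idx=26 entry=0x24007 [P=1 RW=1 US=1 PS=0]
  L1: frame=0x24 idx=5 entry=0x27007 [P=1 RW=1 US=1 PS=0]
  → PA=0x27F44  (2 entries read)
#5 VA=0x3405F44 (r,kernel):
  TLB hit vpn=0x3405 → PA=0x27F44
#6 VA=0x301061F (r,kernel):
  L0: frame=0x17 idx=24 entry=0x28007 [P=1 RW=1 US=1 PS=0]
  L1: frame=0x28 idx=16 entry=0x2A007 [P=1 RW=1 US=1 PS=0]
  → PA=0x2A61F  (2 entries read)

TLB: [["0x1E1E", "0x1C"], ["0x3405", "0x27"], ["0x3010", "0x2A"]]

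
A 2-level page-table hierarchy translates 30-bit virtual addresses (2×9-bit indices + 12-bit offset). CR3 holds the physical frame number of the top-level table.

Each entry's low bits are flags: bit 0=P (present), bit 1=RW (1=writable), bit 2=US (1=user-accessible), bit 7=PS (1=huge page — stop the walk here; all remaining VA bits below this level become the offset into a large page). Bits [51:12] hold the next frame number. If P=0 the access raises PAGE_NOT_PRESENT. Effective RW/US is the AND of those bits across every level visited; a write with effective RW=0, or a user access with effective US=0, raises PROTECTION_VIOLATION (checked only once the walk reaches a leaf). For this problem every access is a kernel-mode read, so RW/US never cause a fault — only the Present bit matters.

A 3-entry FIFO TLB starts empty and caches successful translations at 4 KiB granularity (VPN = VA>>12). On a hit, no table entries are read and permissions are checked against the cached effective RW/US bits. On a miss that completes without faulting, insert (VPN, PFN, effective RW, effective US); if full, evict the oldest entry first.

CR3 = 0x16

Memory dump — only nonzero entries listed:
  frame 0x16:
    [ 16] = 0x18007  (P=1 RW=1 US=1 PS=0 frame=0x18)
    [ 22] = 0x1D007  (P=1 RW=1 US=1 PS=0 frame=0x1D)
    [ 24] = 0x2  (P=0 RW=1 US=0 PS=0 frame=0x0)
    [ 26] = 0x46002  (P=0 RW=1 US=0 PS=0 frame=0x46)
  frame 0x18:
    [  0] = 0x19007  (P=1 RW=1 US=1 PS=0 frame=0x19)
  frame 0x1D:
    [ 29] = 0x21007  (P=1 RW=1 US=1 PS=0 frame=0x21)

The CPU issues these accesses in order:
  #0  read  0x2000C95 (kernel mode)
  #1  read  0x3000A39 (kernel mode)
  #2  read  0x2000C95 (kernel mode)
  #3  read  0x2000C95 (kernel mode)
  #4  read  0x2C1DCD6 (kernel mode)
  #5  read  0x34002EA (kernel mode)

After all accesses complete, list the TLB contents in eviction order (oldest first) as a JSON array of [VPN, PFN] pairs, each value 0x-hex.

Trace:
#0 VA=0x2000C95 (r,kernel):
  L0 @0x16[16] → 0x18007  P=1,RW=1,US=1,PS=0
  L1 @0x18[0] → 0x19007  P=1,RW=1,US=1,PS=0
  → PA=0x19C95  (2 entries read)
#1 VA=0x3000A39 (r,kernel):
  L0 @0x16[24] → 0x2  P=0,RW=1,US=0,PS=0
  → PAGE_NOT_PRESENT  (1 entries read)
#2 VA=0x2000C95 (r,kernel):
  TLB hit vpn=0x2000 → PA=0x19C95
#3 VA=0x2000C95 (r,kernel):
  TLB hit vpn=0x2000 → PA=0x19C95
#4 VA=0x2C1DCD6 (r,kernel):
  L0 @0x16[22] → 0x1D007  P=1,RW=1,US=1,PS=0
  L1 @0x1D[29] → 0x21007  P=1,RW=1,US=1,PS=0
  → PA=0x21CD6  (2 entries read)
#5 VA=0x34002EA (r,kernel):
  L0 @0x16[26] → 0x46002  P=0,RW=1,US=0,PS=0
  → PAGE_NOT_PRESENT  (1 entries read)

TLB: [["0x2000", "0x19"], ["0x2C1D", "0x21"]]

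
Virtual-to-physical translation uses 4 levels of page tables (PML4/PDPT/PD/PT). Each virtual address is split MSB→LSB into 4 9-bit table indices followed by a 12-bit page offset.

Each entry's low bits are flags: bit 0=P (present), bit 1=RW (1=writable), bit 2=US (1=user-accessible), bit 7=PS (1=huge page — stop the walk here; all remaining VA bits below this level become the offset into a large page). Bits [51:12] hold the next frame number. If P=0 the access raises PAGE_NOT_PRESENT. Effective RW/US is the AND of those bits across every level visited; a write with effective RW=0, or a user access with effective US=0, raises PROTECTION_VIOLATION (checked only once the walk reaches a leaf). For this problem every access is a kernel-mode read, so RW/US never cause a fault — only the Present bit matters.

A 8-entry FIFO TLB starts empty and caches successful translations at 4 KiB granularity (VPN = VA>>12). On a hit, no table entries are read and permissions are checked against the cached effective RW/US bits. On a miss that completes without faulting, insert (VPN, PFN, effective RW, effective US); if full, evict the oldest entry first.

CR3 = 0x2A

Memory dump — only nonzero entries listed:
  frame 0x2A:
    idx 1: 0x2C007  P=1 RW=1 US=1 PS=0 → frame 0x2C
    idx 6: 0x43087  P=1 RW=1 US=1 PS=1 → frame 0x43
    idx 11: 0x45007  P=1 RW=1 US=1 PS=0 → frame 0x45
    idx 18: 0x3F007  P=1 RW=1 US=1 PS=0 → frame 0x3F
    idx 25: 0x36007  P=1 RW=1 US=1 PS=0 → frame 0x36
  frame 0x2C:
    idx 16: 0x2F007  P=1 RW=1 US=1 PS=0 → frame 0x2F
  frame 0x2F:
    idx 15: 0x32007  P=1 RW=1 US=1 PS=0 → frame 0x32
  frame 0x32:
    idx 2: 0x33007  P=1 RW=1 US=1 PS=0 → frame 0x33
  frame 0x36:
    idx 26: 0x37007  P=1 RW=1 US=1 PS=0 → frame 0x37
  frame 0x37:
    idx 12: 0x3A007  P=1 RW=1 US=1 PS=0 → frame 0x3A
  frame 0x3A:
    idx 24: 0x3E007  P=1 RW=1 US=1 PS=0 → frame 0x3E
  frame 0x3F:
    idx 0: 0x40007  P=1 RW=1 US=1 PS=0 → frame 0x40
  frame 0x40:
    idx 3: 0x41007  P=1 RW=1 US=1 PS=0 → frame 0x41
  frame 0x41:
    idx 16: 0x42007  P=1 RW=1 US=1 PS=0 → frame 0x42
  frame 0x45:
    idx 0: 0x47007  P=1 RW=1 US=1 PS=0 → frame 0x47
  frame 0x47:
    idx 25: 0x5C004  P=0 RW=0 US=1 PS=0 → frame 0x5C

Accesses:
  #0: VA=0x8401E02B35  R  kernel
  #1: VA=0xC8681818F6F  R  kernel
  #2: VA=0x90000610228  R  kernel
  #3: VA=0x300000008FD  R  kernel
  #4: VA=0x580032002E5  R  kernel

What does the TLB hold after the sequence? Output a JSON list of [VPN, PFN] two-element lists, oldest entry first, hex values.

Trace:
#0 VA=0x8401E02B35 (r,kernel):
  lvl0: tbl 0x2A, slot 1 ⇒ 0x2C007 (P1/RW1/US1/PS0)
  lvl1: tbl 0x2C, slot 16 ⇒ 0x2F007 (P1/RW1/US1/PS0)
  lvl2: tbl 0x2F, slot 15 ⇒ 0x32007 (P1/RW1/US1/PS0)
  lvl3: tbl 0x32, slot 2 ⇒ 0x33007 (P1/RW1/US1/PS0)
  ✓ 0x33B35  — 4 lookups
#1 VA=0xC8681818F6F (r,kernel):
  lvl0: tbl 0x2A, slot 25 ⇒ 0x36007 (P1/RW1/US1/PS0)
  lvl1: tbl 0x36, slot 26 ⇒ 0x37007 (P1/RW1/US1/PS0)
  lvl2: tbl 0x37, slot 12 ⇒ 0x3A007 (P1/RW1/US1/PS0)
  lvl3: tbl 0x3A, slot 24 ⇒ 0x3E007 (P1/RW1/US1/PS0)
  ✓ 0x3EF6F  — 4 lookups
#2 VA=0x90000610228 (r,kernel):
  lvl0: tbl 0x2A, slot 18 ⇒ 0x3F007 (P1/RW1/US1/PS0)
  lvl1: tbl 0x3F, slot 0 ⇒ 0x40007 (P1/RW1/US1/PS0)
  lvl2: tbl 0x40, slot 3 ⇒ 0x41007 (P1/RW1/US1/PS0)
  lvl3: tbl 0x41, slot 16 ⇒ 0x42007 (P1/RW1/US1/PS0)
  ✓ 0x42228  — 4 lookups
#3 VA=0x300000008FD (r,kernel):
  lvl0: tbl 0x2A, slot 6 ⇒ 0x43087 (P1/RW1/US1/PS1)
  ✓ 0x438FD (huge @L0)  — 1 lookups
#4 VA=0x580032002E5 (r,kernel):
  lvl0: tbl 0x2A, slot 11 ⇒ 0x45007 (P1/RW1/US1/PS0)
  lvl1: tbl 0x45, slot 0 ⇒ 0x47007 (P1/RW1/US1/PS0)
  lvl2: tbl 0x47, slot 25 ⇒ 0x5C004 (P0/RW0/US1/PS0)
  ✗ PAGE_NOT_PRESENT  [3 reads]

TLB: [["0x8401E02", "0x33"], ["0xC8681818", "0x3E"], ["0x90000610", "0x42"], ["0x30000000", "0x43"]]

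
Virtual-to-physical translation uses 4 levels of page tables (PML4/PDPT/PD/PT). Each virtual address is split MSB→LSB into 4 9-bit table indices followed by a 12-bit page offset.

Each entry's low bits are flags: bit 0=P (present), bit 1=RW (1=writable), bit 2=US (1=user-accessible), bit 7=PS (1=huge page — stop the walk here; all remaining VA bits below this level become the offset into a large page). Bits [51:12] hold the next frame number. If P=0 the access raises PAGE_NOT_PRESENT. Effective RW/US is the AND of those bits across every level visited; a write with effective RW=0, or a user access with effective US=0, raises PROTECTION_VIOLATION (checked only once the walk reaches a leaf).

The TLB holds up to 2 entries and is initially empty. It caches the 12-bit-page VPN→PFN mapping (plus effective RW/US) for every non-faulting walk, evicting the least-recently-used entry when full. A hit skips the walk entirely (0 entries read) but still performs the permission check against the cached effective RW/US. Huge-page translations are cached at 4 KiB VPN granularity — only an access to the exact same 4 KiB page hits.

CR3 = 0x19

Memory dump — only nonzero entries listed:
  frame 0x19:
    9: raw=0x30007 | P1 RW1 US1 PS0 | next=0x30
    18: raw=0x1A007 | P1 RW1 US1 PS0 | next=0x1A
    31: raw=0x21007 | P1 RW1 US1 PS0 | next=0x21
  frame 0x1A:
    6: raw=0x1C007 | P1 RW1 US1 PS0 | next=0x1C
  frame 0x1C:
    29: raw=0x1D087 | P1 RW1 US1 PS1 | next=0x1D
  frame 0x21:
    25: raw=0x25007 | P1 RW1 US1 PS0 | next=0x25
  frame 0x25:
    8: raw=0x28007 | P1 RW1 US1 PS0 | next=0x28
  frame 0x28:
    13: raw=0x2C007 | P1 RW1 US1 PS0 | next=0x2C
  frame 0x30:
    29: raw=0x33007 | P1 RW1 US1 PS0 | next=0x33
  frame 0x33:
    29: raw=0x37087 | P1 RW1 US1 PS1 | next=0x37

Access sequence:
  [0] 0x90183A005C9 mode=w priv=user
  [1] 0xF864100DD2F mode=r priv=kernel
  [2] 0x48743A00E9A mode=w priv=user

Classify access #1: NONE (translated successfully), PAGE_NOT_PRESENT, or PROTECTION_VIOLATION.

Trace:
#0 VA=0x90183A005C9 (w,user):
  lvl0: tbl 0x19, slot 18 ⇒ 0x1A007 (P1/RW1/US1/PS0)
  lvl1: tbl 0x1A, slot 6 ⇒ 0x1C007 (P1/RW1/US1/PS0)
  lvl2: tbl 0x1C, slot 29 ⇒ 0x1D087 (P1/RW1/US1/PS1)
  → PA=0x1D5C9 (huge @L2)  (3 entries read)
#1 VA=0xF864100DD2F (r,kernel):
  lvl0: tbl 0x19, slot 31 ⇒ 0x21007 (P1/RW1/US1/PS0)
  lvl1: tbl 0x21, slot 25 ⇒ 0x25007 (P1/RW1/US1/PS0)
  lvl2: tbl 0x25, slot 8 ⇒ 0x28007 (P1/RW1/US1/PS0)
  lvl3: tbl 0x28, slot 13 ⇒ 0x2C007 (P1/RW1/US1/PS0)
  → PA=0x2CD2F  (4 entries read)
#2 VA=0x48743A00E9A (w,user):
  lvl0: tbl 0x19, slot 9 ⇒ 0x30007 (P1/RW1/US1/PS0)
  lvl1: tbl 0x30, slot 29 ⇒ 0x33007 (P1/RW1/US1/PS0)
  lvl2: tbl 0x33, slot 29 ⇒ 0x37087 (P1/RW1/US1/PS1)
  → PA=0x37E9A (huge @L2)  (3 entries read)

Access #1 fault: NONE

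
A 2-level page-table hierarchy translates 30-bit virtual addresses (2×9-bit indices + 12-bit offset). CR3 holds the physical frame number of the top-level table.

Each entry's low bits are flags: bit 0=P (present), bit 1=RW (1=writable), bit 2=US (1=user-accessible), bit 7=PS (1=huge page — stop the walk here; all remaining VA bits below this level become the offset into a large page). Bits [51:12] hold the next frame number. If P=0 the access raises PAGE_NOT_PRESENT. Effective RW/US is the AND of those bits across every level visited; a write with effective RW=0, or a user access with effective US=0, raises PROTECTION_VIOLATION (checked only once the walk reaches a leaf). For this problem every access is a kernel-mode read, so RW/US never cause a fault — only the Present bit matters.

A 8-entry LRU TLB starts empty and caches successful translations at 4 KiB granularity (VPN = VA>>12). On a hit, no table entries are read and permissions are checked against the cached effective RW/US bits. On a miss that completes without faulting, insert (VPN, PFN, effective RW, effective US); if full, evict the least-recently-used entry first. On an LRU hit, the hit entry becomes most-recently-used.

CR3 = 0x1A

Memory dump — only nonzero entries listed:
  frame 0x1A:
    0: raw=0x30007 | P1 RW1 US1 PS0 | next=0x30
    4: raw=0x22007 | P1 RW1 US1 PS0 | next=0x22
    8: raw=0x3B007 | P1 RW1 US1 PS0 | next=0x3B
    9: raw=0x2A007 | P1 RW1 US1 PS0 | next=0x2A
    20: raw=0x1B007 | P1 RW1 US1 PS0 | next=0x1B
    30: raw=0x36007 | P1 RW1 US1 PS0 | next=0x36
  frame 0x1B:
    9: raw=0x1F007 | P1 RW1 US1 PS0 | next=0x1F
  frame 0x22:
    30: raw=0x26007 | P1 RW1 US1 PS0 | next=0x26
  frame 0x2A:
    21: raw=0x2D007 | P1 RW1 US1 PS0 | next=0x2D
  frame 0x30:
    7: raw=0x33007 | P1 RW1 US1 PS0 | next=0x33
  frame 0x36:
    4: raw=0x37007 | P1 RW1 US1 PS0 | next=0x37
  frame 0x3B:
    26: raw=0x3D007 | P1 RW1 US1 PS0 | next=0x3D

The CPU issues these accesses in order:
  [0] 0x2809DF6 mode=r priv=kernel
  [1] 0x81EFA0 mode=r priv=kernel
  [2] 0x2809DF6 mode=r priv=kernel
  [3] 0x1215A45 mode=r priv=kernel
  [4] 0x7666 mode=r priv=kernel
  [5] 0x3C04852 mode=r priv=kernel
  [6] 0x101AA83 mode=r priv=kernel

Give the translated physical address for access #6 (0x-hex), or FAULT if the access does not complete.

Per-access translation:
#0 VA=0x2809DF6 (r,kernel):
  [0] read 0x1A idx=20: raw=0x1B007 flags P=1 W=1 U=1 S=0
  [1] read 0x1B idx=9: raw=0x1F007 flags P=1 W=1 U=1 S=0
  ✓ 0x1FDF6  — 2 lookups
#1 VA=0x81EFA0 (r,kernel):
  [0] read 0x1A idx=4: raw=0x22007 flags P=1 W=1 U=1 S=0
  [1] read 0x22 idx=30: raw=0x26007 flags P=1 W=1 U=1 S=0
  ✓ 0x26FA0  — 2 lookups
#2 VA=0x2809DF6 (r,kernel):
  TLB hit vpn=0x2809 → PA=0x1FDF6
#3 VA=0x1215A45 (r,kernel):
  [0] read 0x1A idx=9: raw=0x2A007 flags P=1 W=1 U=1 S=0
  [1] read 0x2A idx=21: raw=0x2D007 flags P=1 W=1 U=1 S=0
  ✓ 0x2DA45  — 2 lookups
#4 VA=0x7666 (r,kernel):
  [0] read 0x1A idx=0: raw=0x30007 flags P=1 W=1 U=1 S=0
  [1] read 0x30 idx=7: raw=0x33007 flags P=1 W=1 U=1 S=0
  ✓ 0x33666  — 2 lookups
#5 VA=0x3C04852 (r,kernel):
  [0] read 0x1A idx=30: raw=0x36007 flags P=1 W=1 U=1 S=0
  [1] read 0x36 idx=4: raw=0x37007 flags P=1 W=1 U=1 S=0
  ✓ 0x37852  — 2 lookups
#6 VA=0x101AA83 (r,kernel):
  [0] read 0x1A idx=8: raw=0x3B007 flags P=1 W=1 U=1 S=0
  [1] read 0x3B idx=26: raw=0x3D007 flags P=1 W=1 U=1 S=0
  ✓ 0x3DA83  — 2 lookups

Access #6 PA: 0x3DA83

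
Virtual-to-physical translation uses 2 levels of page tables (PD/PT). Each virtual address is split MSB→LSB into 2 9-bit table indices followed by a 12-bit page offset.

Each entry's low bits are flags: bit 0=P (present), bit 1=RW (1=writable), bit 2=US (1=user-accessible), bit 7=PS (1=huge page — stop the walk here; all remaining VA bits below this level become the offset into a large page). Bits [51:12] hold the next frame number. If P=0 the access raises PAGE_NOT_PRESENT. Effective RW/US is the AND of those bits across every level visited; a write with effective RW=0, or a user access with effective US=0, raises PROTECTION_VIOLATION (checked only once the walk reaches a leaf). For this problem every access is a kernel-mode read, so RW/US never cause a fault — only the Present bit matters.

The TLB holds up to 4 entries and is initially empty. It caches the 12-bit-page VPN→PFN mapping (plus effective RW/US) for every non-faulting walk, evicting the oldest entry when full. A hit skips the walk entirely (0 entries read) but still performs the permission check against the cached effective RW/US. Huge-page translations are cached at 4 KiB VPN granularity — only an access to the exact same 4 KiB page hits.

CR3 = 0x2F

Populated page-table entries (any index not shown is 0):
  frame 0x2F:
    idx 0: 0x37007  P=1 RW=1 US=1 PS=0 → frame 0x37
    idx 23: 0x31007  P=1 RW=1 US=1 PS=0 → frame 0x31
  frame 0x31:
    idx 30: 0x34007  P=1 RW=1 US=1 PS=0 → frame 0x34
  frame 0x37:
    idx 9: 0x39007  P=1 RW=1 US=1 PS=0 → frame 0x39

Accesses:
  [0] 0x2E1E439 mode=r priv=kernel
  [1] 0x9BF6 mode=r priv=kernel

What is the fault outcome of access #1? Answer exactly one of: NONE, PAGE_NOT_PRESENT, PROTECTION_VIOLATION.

Walk each access:
#0 VA=0x2E1E439 (r,kernel):
  lvl0: tbl 0x2F, slot 23 ⇒ 0x31007 (P1/RW1/US1/PS0)
  lvl1: tbl 0x31, slot 30 ⇒ 0x34007 (P1/RW1/US1/PS0)
  → PA=0x34439  (2 entries read)
#1 VA=0x9BF6 (r,kernel):
  lvl0: tbl 0x2F, slot 0 ⇒ 0x37007 (P1/RW1/US1/PS0)
  lvl1: tbl 0x37, slot 9 ⇒ 0x39007 (P1/RW1/US1/PS0)
  → PA=0x39BF6  (2 entries read)

Access #1 fault: NONE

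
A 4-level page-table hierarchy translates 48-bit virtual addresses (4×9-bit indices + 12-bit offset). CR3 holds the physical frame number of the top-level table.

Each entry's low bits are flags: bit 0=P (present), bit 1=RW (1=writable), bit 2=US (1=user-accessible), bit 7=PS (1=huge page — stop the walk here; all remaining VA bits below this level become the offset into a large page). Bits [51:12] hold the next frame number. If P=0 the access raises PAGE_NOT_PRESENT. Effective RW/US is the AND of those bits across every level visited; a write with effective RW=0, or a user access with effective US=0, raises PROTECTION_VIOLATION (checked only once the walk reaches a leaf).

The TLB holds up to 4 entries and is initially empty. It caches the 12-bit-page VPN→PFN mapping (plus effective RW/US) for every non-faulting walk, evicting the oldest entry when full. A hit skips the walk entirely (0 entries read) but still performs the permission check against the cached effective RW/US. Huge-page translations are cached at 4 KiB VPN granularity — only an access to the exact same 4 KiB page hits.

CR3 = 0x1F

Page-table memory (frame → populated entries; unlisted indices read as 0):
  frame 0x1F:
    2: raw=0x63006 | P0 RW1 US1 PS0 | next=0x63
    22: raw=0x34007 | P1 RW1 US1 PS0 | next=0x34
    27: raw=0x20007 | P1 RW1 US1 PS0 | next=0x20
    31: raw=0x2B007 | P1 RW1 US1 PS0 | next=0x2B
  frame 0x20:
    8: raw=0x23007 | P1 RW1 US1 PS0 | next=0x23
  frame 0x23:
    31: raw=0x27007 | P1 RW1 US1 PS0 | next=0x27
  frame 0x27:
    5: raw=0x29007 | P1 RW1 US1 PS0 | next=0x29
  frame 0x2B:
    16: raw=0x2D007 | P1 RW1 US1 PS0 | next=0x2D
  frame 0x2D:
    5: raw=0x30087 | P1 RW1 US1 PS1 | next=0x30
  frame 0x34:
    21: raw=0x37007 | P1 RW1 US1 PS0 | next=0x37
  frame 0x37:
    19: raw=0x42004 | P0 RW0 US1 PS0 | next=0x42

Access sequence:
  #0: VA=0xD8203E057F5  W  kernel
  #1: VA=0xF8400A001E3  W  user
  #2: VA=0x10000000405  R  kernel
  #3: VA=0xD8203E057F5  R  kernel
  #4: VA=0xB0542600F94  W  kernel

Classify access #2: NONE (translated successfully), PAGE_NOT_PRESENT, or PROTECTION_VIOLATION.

Walk each access:
#0 VA=0xD8203E057F5 (w,kernel):
  [0] read 0x1F idx=27: raw=0x20007 flags P=1 W=1 U=1 S=0
  [1] read 0x20 idx=8: raw=0x23007 flags P=1 W=1 U=1 S=0
  [2] read 0x23 idx=31: raw=0x27007 flags P=1 W=1 U=1 S=0
  [3] read 0x27 idx=5: raw=0x29007 flags P=1 W=1 U=1 S=0
  ✓ 0x297F5  — 4 lookups
#1 VA=0xF8400A001E3 (w,user):
  [0] read 0x1F idx=31: raw=0x2B007 flags P=1 W=1 U=1 S=0
  [1] read 0x2B idx=16: raw=0x2D007 flags P=1 W=1 U=1 S=0
  [2] read 0x2D idx=5: raw=0x30087 flags P=1 W=1 U=1 S=1
  ✓ 0x301E3 (huge @L2)  — 3 lookups
#2 VA=0x10000000405 (r,kernel):
  [0] read 0x1F idx=2: raw=0x63006 flags P=0 W=1 U=1 S=0
  ⇒ fault: PAGE_NOT_PRESENT  — 1 lookups
#3 VA=0xD8203E057F5 (r,kernel):
  TLB hit vpn=0xD8203E05 → PA=0x297F5
#4 VA=0xB0542600F94 (w,kernel):
  [0] read 0x1F idx=22: raw=0x34007 flags P=1 W=1 U=1 S=0
  [1] read 0x34 idx=21: raw=0x37007 flags P=1 W=1 U=1 S=0
  [2] read 0x37 idx=19: raw=0x42004 flags P=0 W=0 U=1 S=0
  ⇒ fault: PAGE_NOT_PRESENT  — 3 lookups

Access #2 fault: PAGE_NOT_PRESENT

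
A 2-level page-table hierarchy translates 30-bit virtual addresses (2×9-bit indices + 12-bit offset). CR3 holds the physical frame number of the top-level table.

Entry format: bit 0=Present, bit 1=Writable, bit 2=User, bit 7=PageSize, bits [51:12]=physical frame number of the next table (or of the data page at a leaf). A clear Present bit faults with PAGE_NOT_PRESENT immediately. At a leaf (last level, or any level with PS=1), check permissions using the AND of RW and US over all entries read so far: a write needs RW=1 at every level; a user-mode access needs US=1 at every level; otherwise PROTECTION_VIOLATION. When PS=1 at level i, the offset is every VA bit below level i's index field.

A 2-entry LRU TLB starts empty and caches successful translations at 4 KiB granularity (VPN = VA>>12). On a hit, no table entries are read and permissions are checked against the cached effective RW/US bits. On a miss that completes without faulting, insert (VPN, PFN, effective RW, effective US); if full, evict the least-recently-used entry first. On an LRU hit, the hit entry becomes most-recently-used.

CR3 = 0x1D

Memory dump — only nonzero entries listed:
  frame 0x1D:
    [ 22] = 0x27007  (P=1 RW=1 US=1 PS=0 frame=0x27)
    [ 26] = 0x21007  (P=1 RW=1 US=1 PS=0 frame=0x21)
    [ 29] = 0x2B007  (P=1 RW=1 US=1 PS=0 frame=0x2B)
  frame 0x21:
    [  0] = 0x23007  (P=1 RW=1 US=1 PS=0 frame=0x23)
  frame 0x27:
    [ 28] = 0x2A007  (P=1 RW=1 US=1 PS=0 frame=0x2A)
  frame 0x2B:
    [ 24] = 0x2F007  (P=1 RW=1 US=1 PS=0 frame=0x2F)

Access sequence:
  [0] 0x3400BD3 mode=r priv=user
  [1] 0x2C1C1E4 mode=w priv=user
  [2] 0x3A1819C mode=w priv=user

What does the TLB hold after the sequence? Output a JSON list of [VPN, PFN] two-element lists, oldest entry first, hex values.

Walk each access:
#0 VA=0x3400BD3 (r,user):
  [0] read 0x1D idx=26: raw=0x21007 flags P=1 W=1 U=1 S=0
  [1] read 0x21 idx=0: raw=0x23007 flags P=1 W=1 U=1 S=0
  → PA=0x23BD3  (2 entries read)
#1 VA=0x2C1C1E4 (w,user):
  [0] read 0x1D idx=22: raw=0x27007 flags P=1 W=1 U=1 S=0
  [1] read 0x27 idx=28: raw=0x2A007 flags P=1 W=1 U=1 S=0
  → PA=0x2A1E4  (2 entries read)
#2 VA=0x3A1819C (w,user):
  [0] read 0x1D idx=29: raw=0x2B007 flags P=1 W=1 U=1 S=0
  [1] read 0x2B idx=24: raw=0x2F007 flags P=1 W=1 U=1 S=0
  → PA=0x2F19C  (2 entries read)

TLB: [["0x2C1C", "0x2A"], ["0x3A18", "0x2F"]]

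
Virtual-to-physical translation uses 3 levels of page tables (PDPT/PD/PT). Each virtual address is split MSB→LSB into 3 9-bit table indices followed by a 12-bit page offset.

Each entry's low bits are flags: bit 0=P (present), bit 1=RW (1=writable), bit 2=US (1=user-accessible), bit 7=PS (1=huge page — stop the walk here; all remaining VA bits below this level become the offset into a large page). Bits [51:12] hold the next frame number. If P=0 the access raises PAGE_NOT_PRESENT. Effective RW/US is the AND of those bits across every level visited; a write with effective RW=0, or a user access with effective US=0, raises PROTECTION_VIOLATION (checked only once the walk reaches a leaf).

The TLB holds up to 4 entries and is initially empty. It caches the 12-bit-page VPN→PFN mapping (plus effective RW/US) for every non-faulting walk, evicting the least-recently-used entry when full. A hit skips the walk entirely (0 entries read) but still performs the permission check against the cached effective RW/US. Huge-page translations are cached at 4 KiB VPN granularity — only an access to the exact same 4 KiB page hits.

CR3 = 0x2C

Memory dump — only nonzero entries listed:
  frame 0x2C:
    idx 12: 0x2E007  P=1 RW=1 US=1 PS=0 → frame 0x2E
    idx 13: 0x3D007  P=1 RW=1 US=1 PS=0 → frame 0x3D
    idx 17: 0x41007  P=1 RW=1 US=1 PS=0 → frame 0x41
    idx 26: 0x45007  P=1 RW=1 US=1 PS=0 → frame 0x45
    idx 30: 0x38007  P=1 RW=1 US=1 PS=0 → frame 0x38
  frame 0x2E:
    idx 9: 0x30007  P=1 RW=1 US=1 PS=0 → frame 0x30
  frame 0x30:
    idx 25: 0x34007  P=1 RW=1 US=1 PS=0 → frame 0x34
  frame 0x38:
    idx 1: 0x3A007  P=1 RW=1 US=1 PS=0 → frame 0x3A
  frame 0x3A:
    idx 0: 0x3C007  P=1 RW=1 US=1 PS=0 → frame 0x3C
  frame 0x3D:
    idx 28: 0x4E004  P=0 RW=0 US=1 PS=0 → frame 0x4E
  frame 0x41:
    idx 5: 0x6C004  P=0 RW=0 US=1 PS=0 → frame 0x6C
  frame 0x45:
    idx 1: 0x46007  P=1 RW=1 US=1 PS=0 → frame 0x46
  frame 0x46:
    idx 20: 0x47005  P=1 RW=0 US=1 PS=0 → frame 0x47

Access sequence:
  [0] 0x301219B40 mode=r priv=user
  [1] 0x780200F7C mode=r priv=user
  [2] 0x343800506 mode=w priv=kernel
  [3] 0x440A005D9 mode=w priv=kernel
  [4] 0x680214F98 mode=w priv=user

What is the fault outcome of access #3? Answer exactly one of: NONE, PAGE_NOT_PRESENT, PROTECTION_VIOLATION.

Per-access translation:
#0 VA=0x301219B40 (r,user):
  L0: frame=0x2C idx=12 entry=0x2E007 [P=1 RW=1 US=1 PS=0]
  L1: frame=0x2E idx=9 entry=0x30007 [P=1 RW=1 US=1 PS=0]
  L2: frame=0x30 idx=25 entry=0x34007 [P=1 RW=1 US=1 PS=0]
  ⇒ phys 0x34B40  [3 reads]
#1 VA=0x780200F7C (r,user):
  L0: frame=0x2C idx=30 entry=0x38007 [P=1 RW=1 US=1 PS=0]
  L1: frame=0x38 idx=1 entry=0x3A007 [P=1 RW=1 US=1 PS=0]
  L2: frame=0x3A idx=0 entry=0x3C007 [P=1 RW=1 US=1 PS=0]
  ⇒ phys 0x3CF7C  [3 reads]
#2 VA=0x343800506 (w,kernel):
  L0: frame=0x2C idx=13 entry=0x3D007 [P=1 RW=1 US=1 PS=0]
  L1: frame=0x3D idx=28 entry=0x4E004 [P=0 RW=0 US=1 PS=0]
  ✗ PAGE_NOT_PRESENT  [2 reads]
#3 VA=0x440A005D9 (w,kernel):
  L0: frame=0x2C idx=17 entry=0x41007 [P=1 RW=1 US=1 PS=0]
  L1: frame=0x41 idx=5 entry=0x6C004 [P=0 RW=0 US=1 PS=0]
  ✗ PAGE_NOT_PRESENT  [2 reads]
#4 VA=0x680214F98 (w,user):
  L0: frame=0x2C idx=26 entry=0x45007 [P=1 RW=1 US=1 PS=0]
  L1: frame=0x45 idx=1 entry=0x46007 [P=1 RW=1 US=1 PS=0]
  L2: frame=0x46 idx=20 entry=0x47005 [P=1 RW=0 US=1 PS=0]
  ✗ PROTECTION_VIOLATION  [3 reads]

Access #3 fault: PAGE_NOT_PRESENT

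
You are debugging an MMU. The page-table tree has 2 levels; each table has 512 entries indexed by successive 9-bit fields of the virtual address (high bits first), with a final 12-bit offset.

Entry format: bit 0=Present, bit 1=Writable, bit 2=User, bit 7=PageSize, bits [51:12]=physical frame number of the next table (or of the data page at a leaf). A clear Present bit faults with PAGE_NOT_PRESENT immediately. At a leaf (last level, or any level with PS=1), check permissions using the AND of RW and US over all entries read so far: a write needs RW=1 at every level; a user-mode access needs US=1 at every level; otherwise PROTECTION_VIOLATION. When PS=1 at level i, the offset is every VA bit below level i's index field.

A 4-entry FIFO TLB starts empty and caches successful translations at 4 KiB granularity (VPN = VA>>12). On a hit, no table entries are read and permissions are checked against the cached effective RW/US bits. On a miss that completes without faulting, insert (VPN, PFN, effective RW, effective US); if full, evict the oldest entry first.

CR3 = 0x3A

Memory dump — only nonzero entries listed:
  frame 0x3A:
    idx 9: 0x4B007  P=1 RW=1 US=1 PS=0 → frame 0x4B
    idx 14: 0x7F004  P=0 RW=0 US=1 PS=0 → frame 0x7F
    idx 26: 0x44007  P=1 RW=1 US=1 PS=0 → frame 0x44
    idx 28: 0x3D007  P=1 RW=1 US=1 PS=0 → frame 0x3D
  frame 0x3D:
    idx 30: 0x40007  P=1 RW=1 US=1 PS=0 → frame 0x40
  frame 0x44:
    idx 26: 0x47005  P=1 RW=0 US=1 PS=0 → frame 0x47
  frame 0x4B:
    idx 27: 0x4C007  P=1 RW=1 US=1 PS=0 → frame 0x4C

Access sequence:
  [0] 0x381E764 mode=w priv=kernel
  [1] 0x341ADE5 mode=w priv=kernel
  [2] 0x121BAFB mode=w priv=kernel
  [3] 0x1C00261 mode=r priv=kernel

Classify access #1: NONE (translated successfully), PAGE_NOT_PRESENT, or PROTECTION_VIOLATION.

Trace:
#0 VA=0x381E764 (w,kernel):
  lvl0: tbl 0x3A, slot 28 ⇒ 0x3D007 (P1/RW1/US1/PS0)
  lvl1: tbl 0x3D, slot 30 ⇒ 0x40007 (P1/RW1/US1/PS0)
  ⇒ phys 0x40764  [2 reads]
#1 VA=0x341ADE5 (w,kernel):
  lvl0: tbl 0x3A, slot 26 ⇒ 0x44007 (P1/RW1/US1/PS0)
  lvl1: tbl 0x44, slot 26 ⇒ 0x47005 (P1/RW0/US1/PS0)
  → PROTECTION_VIOLATION  (2 entries read)
#2 VA=0x121BAFB (w,kernel):
  lvl0: tbl 0x3A, slot 9 ⇒ 0x4B007 (P1/RW1/US1/PS0)
  lvl1: tbl 0x4B, slot 27 ⇒ 0x4C007 (P1/RW1/US1/PS0)
  ⇒ phys 0x4CAFB  [2 reads]
#3 VA=0x1C00261 (r,kernel):
  lvl0: tbl 0x3A, slot 14 ⇒ 0x7F004 (P0/RW0/US1/PS0)
  → PAGE_NOT_PRESENT  (1 entries read)

Access #1 fault: PROTECTION_VIOLATION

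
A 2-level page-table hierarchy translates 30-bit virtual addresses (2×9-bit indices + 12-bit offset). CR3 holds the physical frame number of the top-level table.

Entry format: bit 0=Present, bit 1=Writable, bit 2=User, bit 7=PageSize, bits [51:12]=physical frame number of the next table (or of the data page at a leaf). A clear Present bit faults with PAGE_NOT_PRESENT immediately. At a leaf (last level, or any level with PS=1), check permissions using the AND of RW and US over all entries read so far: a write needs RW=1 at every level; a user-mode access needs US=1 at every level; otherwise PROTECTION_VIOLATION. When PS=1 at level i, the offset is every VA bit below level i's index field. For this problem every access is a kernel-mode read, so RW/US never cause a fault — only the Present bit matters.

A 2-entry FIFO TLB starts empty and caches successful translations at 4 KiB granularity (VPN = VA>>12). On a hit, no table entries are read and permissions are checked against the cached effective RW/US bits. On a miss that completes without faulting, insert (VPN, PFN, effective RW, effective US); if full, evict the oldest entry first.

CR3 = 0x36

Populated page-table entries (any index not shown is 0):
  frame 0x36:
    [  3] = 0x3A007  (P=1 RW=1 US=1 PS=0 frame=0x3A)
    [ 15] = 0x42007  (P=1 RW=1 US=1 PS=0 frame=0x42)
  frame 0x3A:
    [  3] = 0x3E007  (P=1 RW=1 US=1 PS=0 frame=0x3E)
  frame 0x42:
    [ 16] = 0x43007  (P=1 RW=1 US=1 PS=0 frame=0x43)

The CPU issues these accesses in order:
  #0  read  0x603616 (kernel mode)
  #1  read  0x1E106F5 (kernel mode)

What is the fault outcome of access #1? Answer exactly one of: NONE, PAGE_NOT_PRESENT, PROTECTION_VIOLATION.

Trace:
#0 VA=0x603616 (r,kernel):
  L0: frame=0x36 idx=3 entry=0x3A007 [P=1 RW=1 US=1 PS=0]
  L1: frame=0x3A idx=3 entry=0x3E007 [P=1 RW=1 US=1 PS=0]
  ✓ 0x3E616  — 2 lookups
#1 VA=0x1E106F5 (r,kernel):
  L0: frame=0x36 idx=15 entry=0x42007 [P=1 RW=1 US=1 PS=0]
  L1: frame=0x42 idx=16 entry=0x43007 [P=1 RW=1 US=1 PS=0]
  ✓ 0x436F5  — 2 lookups

Access #1 fault: NONE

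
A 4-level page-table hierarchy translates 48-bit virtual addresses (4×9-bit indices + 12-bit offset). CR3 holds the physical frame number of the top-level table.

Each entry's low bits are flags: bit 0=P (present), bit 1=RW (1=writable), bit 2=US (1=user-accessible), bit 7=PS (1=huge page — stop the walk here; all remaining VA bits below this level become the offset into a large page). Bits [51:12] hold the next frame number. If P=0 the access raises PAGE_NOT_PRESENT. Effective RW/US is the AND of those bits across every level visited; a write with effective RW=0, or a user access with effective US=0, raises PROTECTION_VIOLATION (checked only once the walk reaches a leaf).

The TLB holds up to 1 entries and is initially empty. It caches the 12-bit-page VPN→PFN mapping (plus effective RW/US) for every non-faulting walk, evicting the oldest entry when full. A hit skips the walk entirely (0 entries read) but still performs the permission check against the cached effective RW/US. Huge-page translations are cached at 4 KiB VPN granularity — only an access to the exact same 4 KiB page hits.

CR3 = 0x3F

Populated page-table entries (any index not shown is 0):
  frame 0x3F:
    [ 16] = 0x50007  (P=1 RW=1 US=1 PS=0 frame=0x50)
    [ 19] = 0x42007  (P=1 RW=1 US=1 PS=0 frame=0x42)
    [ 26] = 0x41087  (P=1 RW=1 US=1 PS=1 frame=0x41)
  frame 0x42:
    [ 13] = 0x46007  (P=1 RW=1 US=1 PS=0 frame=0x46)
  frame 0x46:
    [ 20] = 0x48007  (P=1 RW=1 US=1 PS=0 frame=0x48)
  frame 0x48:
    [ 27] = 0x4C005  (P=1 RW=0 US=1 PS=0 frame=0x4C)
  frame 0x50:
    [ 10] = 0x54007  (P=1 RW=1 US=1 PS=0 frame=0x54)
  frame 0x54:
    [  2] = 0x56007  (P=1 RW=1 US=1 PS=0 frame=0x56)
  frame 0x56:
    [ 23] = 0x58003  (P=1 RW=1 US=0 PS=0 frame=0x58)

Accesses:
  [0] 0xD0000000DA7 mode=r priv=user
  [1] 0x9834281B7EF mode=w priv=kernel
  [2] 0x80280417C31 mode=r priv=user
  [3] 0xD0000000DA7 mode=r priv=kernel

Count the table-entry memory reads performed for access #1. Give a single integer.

Walk each access:
#0 VA=0xD0000000DA7 (r,user):
  [0] read 0x3F idx=26: raw=0x41087 flags P=1 W=1 U=1 S=1
  ✓ 0x41DA7 (huge @L0)  — 1 lookups
#1 VA=0x9834281B7EF (w,kernel):
  [0] read 0x3F idx=19: raw=0x42007 flags P=1 W=1 U=1 S=0
  [1] read 0x42 idx=13: raw=0x46007 flags P=1 W=1 U=1 S=0
  [2] read 0x46 idx=20: raw=0x48007 flags P=1 W=1 U=1 S=0
  [3] read 0x48 idx=27: raw=0x4C005 flags P=1 W=0 U=1 S=0
  ⇒ fault: PROTECTION_VIOLATION  — 4 lookups
#2 VA=0x80280417C31 (r,user):
  [0] read 0x3F idx=16: raw=0x50007 flags P=1 W=1 U=1 S=0
  [1] read 0x50 idx=10: raw=0x54007 flags P=1 W=1 U=1 S=0
  [2] read 0x54 idx=2: raw=0x56007 flags P=1 W=1 U=1 S=0
  [3] read 0x56 idx=23: raw=0x58003 flags P=1 W=1 U=0 S=0
  ⇒ fault: PROTECTION_VIOLATION  — 4 lookups
#3 VA=0xD0000000DA7 (r,kernel):
  TLB hit vpn=0xD0000000 → PA=0x41DA7

Entries read for #1: 4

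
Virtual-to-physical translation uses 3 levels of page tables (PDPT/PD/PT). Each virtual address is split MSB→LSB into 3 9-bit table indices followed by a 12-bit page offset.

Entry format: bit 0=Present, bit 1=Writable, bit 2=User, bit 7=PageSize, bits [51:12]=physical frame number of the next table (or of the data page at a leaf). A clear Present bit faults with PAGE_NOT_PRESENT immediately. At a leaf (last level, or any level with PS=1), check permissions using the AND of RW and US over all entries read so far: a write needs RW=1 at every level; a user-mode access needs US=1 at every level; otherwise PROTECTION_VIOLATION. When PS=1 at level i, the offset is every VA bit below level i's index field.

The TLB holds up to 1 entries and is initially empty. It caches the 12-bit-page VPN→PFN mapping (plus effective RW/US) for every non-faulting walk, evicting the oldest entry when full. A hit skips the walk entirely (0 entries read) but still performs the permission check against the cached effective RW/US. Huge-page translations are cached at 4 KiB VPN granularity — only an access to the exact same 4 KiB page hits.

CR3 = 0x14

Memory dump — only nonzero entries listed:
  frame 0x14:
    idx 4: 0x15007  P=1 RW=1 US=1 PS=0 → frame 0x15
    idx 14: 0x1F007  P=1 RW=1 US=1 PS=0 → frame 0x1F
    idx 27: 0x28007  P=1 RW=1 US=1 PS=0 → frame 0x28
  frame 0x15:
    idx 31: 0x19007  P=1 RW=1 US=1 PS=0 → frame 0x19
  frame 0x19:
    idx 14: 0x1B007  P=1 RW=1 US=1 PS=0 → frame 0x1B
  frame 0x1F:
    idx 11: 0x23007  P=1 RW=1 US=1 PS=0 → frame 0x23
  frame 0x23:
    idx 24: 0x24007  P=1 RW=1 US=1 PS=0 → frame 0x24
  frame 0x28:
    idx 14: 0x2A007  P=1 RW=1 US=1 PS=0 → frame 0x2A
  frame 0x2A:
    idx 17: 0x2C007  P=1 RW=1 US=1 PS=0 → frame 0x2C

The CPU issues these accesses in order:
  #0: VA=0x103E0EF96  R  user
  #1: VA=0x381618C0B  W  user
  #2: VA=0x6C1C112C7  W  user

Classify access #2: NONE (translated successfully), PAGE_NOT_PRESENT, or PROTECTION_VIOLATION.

Per-access translation:
#0 VA=0x103E0EF96 (r,user):
  lvl0: tbl 0x14, slot 4 ⇒ 0x15007 (P1/RW1/US1/PS0)
  lvl1: tbl 0x15, slot 31 ⇒ 0x19007 (P1/RW1/US1/PS0)
  lvl2: tbl 0x19, slot 14 ⇒ 0x1B007 (P1/RW1/US1/PS0)
  → PA=0x1BF96  (3 entries read)
#1 VA=0x381618C0B (w,user):
  lvl0: tbl 0x14, slot 14 ⇒ 0x1F007 (P1/RW1/US1/PS0)
  lvl1: tbl 0x1F, slot 11 ⇒ 0x23007 (P1/RW1/US1/PS0)
  lvl2: tbl 0x23, slot 24 ⇒ 0x24007 (P1/RW1/US1/PS0)
  → PA=0x24C0B  (3 entries read)
#2 VA=0x6C1C112C7 (w,user):
  lvl0: tbl 0x14, slot 27 ⇒ 0x28007 (P1/RW1/US1/PS0)
  lvl1: tbl 0x28, slot 14 ⇒ 0x2A007 (P1/RW1/US1/PS0)
  lvl2: tbl 0x2A, slot 17 ⇒ 0x2C007 (P1/RW1/US1/PS0)
  → PA=0x2C2C7  (3 entries read)

Access #2 fault: NONE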